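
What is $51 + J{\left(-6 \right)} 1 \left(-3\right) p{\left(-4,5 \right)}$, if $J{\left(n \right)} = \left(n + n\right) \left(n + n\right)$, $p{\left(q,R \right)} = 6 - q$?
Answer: $-4269$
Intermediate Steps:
$J{\left(n \right)} = 4 n^{2}$ ($J{\left(n \right)} = 2 n 2 n = 4 n^{2}$)
$51 + J{\left(-6 \right)} 1 \left(-3\right) p{\left(-4,5 \right)} = 51 + 4 \left(-6\right)^{2} \cdot 1 \left(-3\right) \left(6 - -4\right) = 51 + 4 \cdot 36 \left(- 3 \left(6 + 4\right)\right) = 51 + 144 \left(\left(-3\right) 10\right) = 51 + 144 \left(-30\right) = 51 - 4320 = -4269$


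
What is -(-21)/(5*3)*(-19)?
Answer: -133/5 ≈ -26.600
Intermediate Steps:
-(-21)/(5*3)*(-19) = -(-21)/15*(-19) = -3*(-7/15)*(-19) = (7/5)*(-19) = -133/5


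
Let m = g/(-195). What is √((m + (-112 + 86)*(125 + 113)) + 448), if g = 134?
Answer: I*√218289630/195 ≈ 75.767*I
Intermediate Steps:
m = -134/195 (m = 134/(-195) = 134*(-1/195) = -134/195 ≈ -0.68718)
√((m + (-112 + 86)*(125 + 113)) + 448) = √((-134/195 + (-112 + 86)*(125 + 113)) + 448) = √((-134/195 - 26*238) + 448) = √((-134/195 - 6188) + 448) = √(-1206794/195 + 448) = √(-1119434/195) = I*√218289630/195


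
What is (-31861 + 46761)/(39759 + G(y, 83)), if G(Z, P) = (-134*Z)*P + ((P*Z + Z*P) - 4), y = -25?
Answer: 2980/62731 ≈ 0.047504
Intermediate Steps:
G(Z, P) = -4 - 132*P*Z (G(Z, P) = -134*P*Z + ((P*Z + P*Z) - 4) = -134*P*Z + (2*P*Z - 4) = -134*P*Z + (-4 + 2*P*Z) = -4 - 132*P*Z)
(-31861 + 46761)/(39759 + G(y, 83)) = (-31861 + 46761)/(39759 + (-4 - 132*83*(-25))) = 14900/(39759 + (-4 + 273900)) = 14900/(39759 + 273896) = 14900/313655 = 14900*(1/313655) = 2980/62731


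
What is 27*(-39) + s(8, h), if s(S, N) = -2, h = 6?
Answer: -1055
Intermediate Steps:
27*(-39) + s(8, h) = 27*(-39) - 2 = -1053 - 2 = -1055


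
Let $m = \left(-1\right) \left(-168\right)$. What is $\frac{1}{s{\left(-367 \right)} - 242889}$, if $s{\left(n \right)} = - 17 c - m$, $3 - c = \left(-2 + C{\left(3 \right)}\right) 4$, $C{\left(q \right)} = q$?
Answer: $- \frac{1}{243040} \approx -4.1145 \cdot 10^{-6}$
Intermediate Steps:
$m = 168$
$c = -1$ ($c = 3 - \left(-2 + 3\right) 4 = 3 - 1 \cdot 4 = 3 - 4 = -1$)
$s{\left(n \right)} = -151$ ($s{\left(n \right)} = \left(-17\right) \left(-1\right) - 168 = 17 - 168 = -151$)
$\frac{1}{s{\left(-367 \right)} - 242889} = \frac{1}{-151 - 242889} = \frac{1}{-243040} = - \frac{1}{243040}$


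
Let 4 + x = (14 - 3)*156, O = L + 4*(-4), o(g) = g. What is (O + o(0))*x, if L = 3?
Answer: -22256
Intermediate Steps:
O = -13 (O = 3 + 4*(-4) = 3 - 16 = -13)
x = 1712 (x = -4 + (14 - 3)*156 = -4 + 11*156 = -4 + 1716 = 1712)
(O + o(0))*x = (-13 + 0)*1712 = -13*1712 = -22256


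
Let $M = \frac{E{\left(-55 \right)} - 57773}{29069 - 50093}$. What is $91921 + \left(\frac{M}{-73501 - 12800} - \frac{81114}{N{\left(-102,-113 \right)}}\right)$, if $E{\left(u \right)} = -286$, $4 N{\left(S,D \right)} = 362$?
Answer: $\frac{3321441120823697}{36489443616} \approx 91025.0$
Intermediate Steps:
$N{\left(S,D \right)} = \frac{181}{2}$ ($N{\left(S,D \right)} = \frac{1}{4} \cdot 362 = \frac{181}{2}$)
$M = \frac{6451}{2336}$ ($M = \frac{-286 - 57773}{29069 - 50093} = - \frac{58059}{-21024} = \left(-58059\right) \left(- \frac{1}{21024}\right) = \frac{6451}{2336} \approx 2.7616$)
$91921 + \left(\frac{M}{-73501 - 12800} - \frac{81114}{N{\left(-102,-113 \right)}}\right) = 91921 + \left(\frac{6451}{2336 \left(-73501 - 12800\right)} - \frac{81114}{\frac{181}{2}}\right) = 91921 + \left(\frac{6451}{2336 \left(-73501 - 12800\right)} - \frac{162228}{181}\right) = 91921 - \left(\frac{162228}{181} - \frac{6451}{2336 \left(-86301\right)}\right) = 91921 + \left(\frac{6451}{2336} \left(- \frac{1}{86301}\right) - \frac{162228}{181}\right) = 91921 - \frac{32705025802639}{36489443616} = \frac{3321441120823697}{36489443616}$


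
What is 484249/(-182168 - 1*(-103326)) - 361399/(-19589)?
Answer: 1000392963/81286102 ≈ 12.307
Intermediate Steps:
484249/(-182168 - 1*(-103326)) - 361399/(-19589) = 484249/(-182168 + 103326) - 361399*(-1/19589) = 484249/(-78842) + 19021/1031 = 484249*(-1/78842) + 19021/1031 = -484249/78842 + 19021/1031 = 1000392963/81286102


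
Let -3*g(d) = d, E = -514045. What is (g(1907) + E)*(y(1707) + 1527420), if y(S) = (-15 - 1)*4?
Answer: -2358301812952/3 ≈ -7.8610e+11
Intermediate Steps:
g(d) = -d/3
y(S) = -64 (y(S) = -16*4 = -64)
(g(1907) + E)*(y(1707) + 1527420) = (-1/3*1907 - 514045)*(-64 + 1527420) = (-1907/3 - 514045)*1527356 = -1544042/3*1527356 = -2358301812952/3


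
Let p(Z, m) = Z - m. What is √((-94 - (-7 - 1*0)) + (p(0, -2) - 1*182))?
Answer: I*√267 ≈ 16.34*I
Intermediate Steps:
√((-94 - (-7 - 1*0)) + (p(0, -2) - 1*182)) = √((-94 - (-7 - 1*0)) + ((0 - 1*(-2)) - 1*182)) = √((-94 - (-7 + 0)) + ((0 + 2) - 182)) = √((-94 - 1*(-7)) + (2 - 182)) = √((-94 + 7) - 180) = √(-87 - 180) = √(-267) = I*√267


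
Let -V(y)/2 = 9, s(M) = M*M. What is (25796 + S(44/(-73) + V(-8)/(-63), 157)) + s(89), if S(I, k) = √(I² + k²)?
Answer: 33717 + √6436397773/511 ≈ 33874.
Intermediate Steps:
s(M) = M²
V(y) = -18 (V(y) = -2*9 = -18)
(25796 + S(44/(-73) + V(-8)/(-63), 157)) + s(89) = (25796 + √((44/(-73) - 18/(-63))² + 157²)) + 89² = (25796 + √((44*(-1/73) - 18*(-1/63))² + 24649)) + 7921 = (25796 + √((-44/73 + 2/7)² + 24649)) + 7921 = (25796 + √((-162/511)² + 24649)) + 7921 = (25796 + √(26244/261121 + 24649)) + 7921 = (25796 + √(6436397773/261121)) + 7921 = (25796 + √6436397773/511) + 7921 = 33717 + √6436397773/511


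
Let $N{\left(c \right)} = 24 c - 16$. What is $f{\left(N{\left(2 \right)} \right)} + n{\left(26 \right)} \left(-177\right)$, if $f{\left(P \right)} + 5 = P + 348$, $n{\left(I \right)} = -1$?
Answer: $552$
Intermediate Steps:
$N{\left(c \right)} = -16 + 24 c$
$f{\left(P \right)} = 343 + P$ ($f{\left(P \right)} = -5 + \left(P + 348\right) = -5 + \left(348 + P\right) = 343 + P$)
$f{\left(N{\left(2 \right)} \right)} + n{\left(26 \right)} \left(-177\right) = \left(343 + \left(-16 + 24 \cdot 2\right)\right) - -177 = \left(343 + \left(-16 + 48\right)\right) + 177 = \left(343 + 32\right) + 177 = 375 + 177 = 552$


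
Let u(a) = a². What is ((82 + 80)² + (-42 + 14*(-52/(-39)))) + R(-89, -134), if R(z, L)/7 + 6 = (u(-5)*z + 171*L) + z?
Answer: -451252/3 ≈ -1.5042e+5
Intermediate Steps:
R(z, L) = -42 + 182*z + 1197*L (R(z, L) = -42 + 7*(((-5)²*z + 171*L) + z) = -42 + 7*((25*z + 171*L) + z) = -42 + 7*(26*z + 171*L) = -42 + (182*z + 1197*L) = -42 + 182*z + 1197*L)
((82 + 80)² + (-42 + 14*(-52/(-39)))) + R(-89, -134) = ((82 + 80)² + (-42 + 14*(-52/(-39)))) + (-42 + 182*(-89) + 1197*(-134)) = (162² + (-42 + 14*(-52*(-1/39)))) + (-42 - 16198 - 160398) = (26244 + (-42 + 14*(4/3))) - 176638 = (26244 + (-42 + 56/3)) - 176638 = (26244 - 70/3) - 176638 = 78662/3 - 176638 = -451252/3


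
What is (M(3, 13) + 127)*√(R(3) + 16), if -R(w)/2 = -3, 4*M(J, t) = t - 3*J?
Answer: 128*√22 ≈ 600.37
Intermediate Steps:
M(J, t) = -3*J/4 + t/4 (M(J, t) = (t - 3*J)/4 = -3*J/4 + t/4)
R(w) = 6 (R(w) = -2*(-3) = 6)
(M(3, 13) + 127)*√(R(3) + 16) = ((-¾*3 + (¼)*13) + 127)*√(6 + 16) = ((-9/4 + 13/4) + 127)*√22 = (1 + 127)*√22 = 128*√22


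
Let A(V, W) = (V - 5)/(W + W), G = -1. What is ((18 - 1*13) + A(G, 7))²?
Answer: 1024/49 ≈ 20.898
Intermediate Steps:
A(V, W) = (-5 + V)/(2*W) (A(V, W) = (-5 + V)/((2*W)) = (-5 + V)*(1/(2*W)) = (-5 + V)/(2*W))
((18 - 1*13) + A(G, 7))² = ((18 - 1*13) + (½)*(-5 - 1)/7)² = ((18 - 13) + (½)*(⅐)*(-6))² = (5 - 3/7)² = (32/7)² = 1024/49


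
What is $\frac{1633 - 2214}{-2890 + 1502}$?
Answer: $\frac{581}{1388} \approx 0.41859$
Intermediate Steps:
$\frac{1633 - 2214}{-2890 + 1502} = - \frac{581}{-1388} = \left(-581\right) \left(- \frac{1}{1388}\right) = \frac{581}{1388}$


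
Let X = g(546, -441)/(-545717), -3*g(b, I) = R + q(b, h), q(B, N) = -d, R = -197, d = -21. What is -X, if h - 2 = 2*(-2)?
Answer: 176/1637151 ≈ 0.00010750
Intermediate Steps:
h = -2 (h = 2 + 2*(-2) = 2 - 4 = -2)
q(B, N) = 21 (q(B, N) = -1*(-21) = 21)
g(b, I) = 176/3 (g(b, I) = -(-197 + 21)/3 = -⅓*(-176) = 176/3)
X = -176/1637151 (X = (176/3)/(-545717) = (176/3)*(-1/545717) = -176/1637151 ≈ -0.00010750)
-X = -1*(-176/1637151) = 176/1637151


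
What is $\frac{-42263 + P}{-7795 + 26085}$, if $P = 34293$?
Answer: $- \frac{797}{1829} \approx -0.43576$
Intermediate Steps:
$\frac{-42263 + P}{-7795 + 26085} = \frac{-42263 + 34293}{-7795 + 26085} = - \frac{7970}{18290} = \left(-7970\right) \frac{1}{18290} = - \frac{797}{1829}$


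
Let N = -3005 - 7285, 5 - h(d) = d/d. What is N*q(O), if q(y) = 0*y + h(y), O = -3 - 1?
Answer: -41160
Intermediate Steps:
h(d) = 4 (h(d) = 5 - d/d = 5 - 1*1 = 5 - 1 = 4)
N = -10290
O = -4
q(y) = 4 (q(y) = 0*y + 4 = 0 + 4 = 4)
N*q(O) = -10290*4 = -41160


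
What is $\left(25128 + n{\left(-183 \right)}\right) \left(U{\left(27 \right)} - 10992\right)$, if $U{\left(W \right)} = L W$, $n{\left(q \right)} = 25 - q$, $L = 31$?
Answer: $-257287080$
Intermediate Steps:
$U{\left(W \right)} = 31 W$
$\left(25128 + n{\left(-183 \right)}\right) \left(U{\left(27 \right)} - 10992\right) = \left(25128 + \left(25 - -183\right)\right) \left(31 \cdot 27 - 10992\right) = \left(25128 + \left(25 + 183\right)\right) \left(837 - 10992\right) = \left(25128 + 208\right) \left(-10155\right) = 25336 \left(-10155\right) = -257287080$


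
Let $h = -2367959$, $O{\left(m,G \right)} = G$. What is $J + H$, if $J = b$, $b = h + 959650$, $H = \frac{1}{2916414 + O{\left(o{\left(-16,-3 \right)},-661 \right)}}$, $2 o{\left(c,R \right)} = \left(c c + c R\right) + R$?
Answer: $- \frac{4106281191676}{2915753} \approx -1.4083 \cdot 10^{6}$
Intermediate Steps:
$o{\left(c,R \right)} = \frac{R}{2} + \frac{c^{2}}{2} + \frac{R c}{2}$ ($o{\left(c,R \right)} = \frac{\left(c c + c R\right) + R}{2} = \frac{\left(c^{2} + R c\right) + R}{2} = \frac{R + c^{2} + R c}{2} = \frac{R}{2} + \frac{c^{2}}{2} + \frac{R c}{2}$)
$H = \frac{1}{2915753}$ ($H = \frac{1}{2916414 - 661} = \frac{1}{2915753} \approx 3.4296 \cdot 10^{-7}$)
$b = -1408309$ ($b = -2367959 + 959650 = -1408309$)
$J = -1408309$
$J + H = -1408309 + \frac{1}{2915753} = - \frac{4106281191676}{2915753}$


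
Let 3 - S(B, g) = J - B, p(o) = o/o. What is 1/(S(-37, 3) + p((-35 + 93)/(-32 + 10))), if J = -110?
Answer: 1/77 ≈ 0.012987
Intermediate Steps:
p(o) = 1
S(B, g) = 113 + B (S(B, g) = 3 - (-110 - B) = 3 + (110 + B) = 113 + B)
1/(S(-37, 3) + p((-35 + 93)/(-32 + 10))) = 1/((113 - 37) + 1) = 1/(76 + 1) = 1/77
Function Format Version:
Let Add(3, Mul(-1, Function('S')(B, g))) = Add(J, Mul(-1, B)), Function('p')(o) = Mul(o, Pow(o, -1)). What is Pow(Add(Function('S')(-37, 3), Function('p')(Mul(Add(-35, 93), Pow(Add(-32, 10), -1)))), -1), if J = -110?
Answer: Rational(1, 77) ≈ 0.012987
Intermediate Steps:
Function('p')(o) = 1
Function('S')(B, g) = Add(113, B) (Function('S')(B, g) = Add(3, Mul(-1, Add(-110, Mul(-1, B)))) = Add(3, Add(110, B)) = Add(113, B))
Pow(Add(Function('S')(-37, 3), Function('p')(Mul(Add(-35, 93), Pow(Add(-32, 10), -1)))), -1) = Pow(Add(Add(113, -37), 1), -1) = Pow(Add(76, 1), -1) = Pow(77, -1) = Rational(1, 77)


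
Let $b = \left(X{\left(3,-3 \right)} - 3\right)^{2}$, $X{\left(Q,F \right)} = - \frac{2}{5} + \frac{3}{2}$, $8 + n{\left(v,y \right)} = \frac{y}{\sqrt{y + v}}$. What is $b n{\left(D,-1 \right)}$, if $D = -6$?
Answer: $- \frac{722}{25} + \frac{361 i \sqrt{7}}{700} \approx -28.88 + 1.3645 i$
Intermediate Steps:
$n{\left(v,y \right)} = -8 + \frac{y}{\sqrt{v + y}}$ ($n{\left(v,y \right)} = -8 + \frac{y}{\sqrt{y + v}} = -8 + \frac{y}{\sqrt{v + y}}$)
$X{\left(Q,F \right)} = \frac{11}{10}$ ($X{\left(Q,F \right)} = \left(-2\right) \frac{1}{5} + 3 \cdot \frac{1}{2} = - \frac{2}{5} + \frac{3}{2} = \frac{11}{10}$)
$b = \frac{361}{100}$ ($b = \left(\frac{11}{10} - 3\right)^{2} = \left(- \frac{19}{10}\right)^{2} = \frac{361}{100} \approx 3.61$)
$b n{\left(D,-1 \right)} = \frac{361 \left(-8 - \frac{1}{\sqrt{-6 - 1}}\right)}{100} = \frac{361 \left(-8 - \frac{1}{\sqrt{-7}}\right)}{100} = \frac{361 \left(-8 - - \frac{i \sqrt{7}}{7}\right)}{100} = \frac{361 \left(-8 + \frac{i \sqrt{7}}{7}\right)}{100} = - \frac{722}{25} + \frac{361 i \sqrt{7}}{700}$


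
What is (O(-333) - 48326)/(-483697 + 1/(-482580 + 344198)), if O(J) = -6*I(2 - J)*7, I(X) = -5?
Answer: 6658388312/66934958255 ≈ 0.099476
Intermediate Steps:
O(J) = 210 (O(J) = -6*(-5)*7 = 30*7 = 210)
(O(-333) - 48326)/(-483697 + 1/(-482580 + 344198)) = (210 - 48326)/(-483697 + 1/(-482580 + 344198)) = -48116/(-483697 + 1/(-138382)) = -48116/(-483697 - 1/138382) = -48116/(-66934958255/138382) = -48116*(-138382/66934958255) = 6658388312/66934958255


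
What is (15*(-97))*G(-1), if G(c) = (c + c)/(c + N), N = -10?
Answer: -2910/11 ≈ -264.55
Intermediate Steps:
G(c) = 2*c/(-10 + c) (G(c) = (c + c)/(c - 10) = (2*c)/(-10 + c) = 2*c/(-10 + c))
(15*(-97))*G(-1) = (15*(-97))*(2*(-1)/(-10 - 1)) = -2910*(-1)/(-11) = -2910*(-1)*(-1)/11 = -1455*2/11 = -2910/11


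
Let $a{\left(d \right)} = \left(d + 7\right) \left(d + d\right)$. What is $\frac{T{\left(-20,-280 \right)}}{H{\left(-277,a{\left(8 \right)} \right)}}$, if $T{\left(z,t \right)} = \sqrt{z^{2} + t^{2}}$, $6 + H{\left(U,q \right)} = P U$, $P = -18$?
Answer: $\frac{\sqrt{197}}{249} \approx 0.056368$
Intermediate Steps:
$a{\left(d \right)} = 2 d \left(7 + d\right)$ ($a{\left(d \right)} = \left(7 + d\right) 2 d = 2 d \left(7 + d\right)$)
$H{\left(U,q \right)} = -6 - 18 U$
$T{\left(z,t \right)} = \sqrt{t^{2} + z^{2}}$
$\frac{T{\left(-20,-280 \right)}}{H{\left(-277,a{\left(8 \right)} \right)}} = \frac{\sqrt{\left(-280\right)^{2} + \left(-20\right)^{2}}}{-6 - -4986} = \frac{\sqrt{78400 + 400}}{-6 + 4986} = \frac{\sqrt{78800}}{4980} = 20 \sqrt{197} \cdot \frac{1}{4980} = \frac{\sqrt{197}}{249}$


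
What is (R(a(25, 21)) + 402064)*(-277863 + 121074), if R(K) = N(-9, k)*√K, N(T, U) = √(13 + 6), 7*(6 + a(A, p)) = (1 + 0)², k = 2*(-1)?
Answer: -63039212496 - 156789*I*√5453/7 ≈ -6.3039e+10 - 1.654e+6*I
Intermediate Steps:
k = -2
a(A, p) = -41/7 (a(A, p) = -6 + (1 + 0)²/7 = -6 + (⅐)*1² = -6 + (⅐)*1 = -6 + ⅐ = -41/7)
N(T, U) = √19
R(K) = √19*√K
(R(a(25, 21)) + 402064)*(-277863 + 121074) = (√19*√(-41/7) + 402064)*(-277863 + 121074) = (√19*(I*√287/7) + 402064)*(-156789) = (I*√5453/7 + 402064)*(-156789) = (402064 + I*√5453/7)*(-156789) = -63039212496 - 156789*I*√5453/7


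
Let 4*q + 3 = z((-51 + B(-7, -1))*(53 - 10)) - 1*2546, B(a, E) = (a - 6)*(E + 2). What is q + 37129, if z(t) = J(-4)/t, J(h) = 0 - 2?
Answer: 200850593/5504 ≈ 36492.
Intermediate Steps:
J(h) = -2
B(a, E) = (-6 + a)*(2 + E)
z(t) = -2/t
q = -3507423/5504 (q = -3/4 + (-2*1/((-51 + (-12 - 6*(-1) + 2*(-7) - 1*(-7)))*(53 - 10)) - 1*2546)/4 = -3/4 + (-2*1/(43*(-51 + (-12 + 6 - 14 + 7))) - 2546)/4 = -3/4 + (-2*1/(43*(-51 - 13)) - 2546)/4 = -3/4 + (-2/((-64*43)) - 2546)/4 = -3/4 + (-2/(-2752) - 2546)/4 = -3/4 + (-2*(-1/2752) - 2546)/4 = -3/4 + (1/1376 - 2546)/4 = -3/4 + (1/4)*(-3503295/1376) = -3/4 - 3503295/5504 = -3507423/5504 ≈ -637.25)
q + 37129 = -3507423/5504 + 37129 = 200850593/5504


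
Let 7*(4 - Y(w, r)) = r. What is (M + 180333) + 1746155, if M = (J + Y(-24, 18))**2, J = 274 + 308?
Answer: 111076968/49 ≈ 2.2669e+6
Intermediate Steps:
J = 582
Y(w, r) = 4 - r/7
M = 16679056/49 (M = (582 + (4 - 1/7*18))**2 = (582 + (4 - 18/7))**2 = (582 + 10/7)**2 = (4084/7)**2 = 16679056/49 ≈ 3.4039e+5)
(M + 180333) + 1746155 = (16679056/49 + 180333) + 1746155 = 25515373/49 + 1746155 = 111076968/49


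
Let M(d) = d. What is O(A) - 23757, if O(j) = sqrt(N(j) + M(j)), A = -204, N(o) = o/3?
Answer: -23757 + 4*I*sqrt(17) ≈ -23757.0 + 16.492*I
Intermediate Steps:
N(o) = o/3 (N(o) = o*(1/3) = o/3)
O(j) = 2*sqrt(3)*sqrt(j)/3 (O(j) = sqrt(j/3 + j) = sqrt(4*j/3) = 2*sqrt(3)*sqrt(j)/3)
O(A) - 23757 = 2*sqrt(3)*sqrt(-204)/3 - 23757 = 2*sqrt(3)*(2*I*sqrt(51))/3 - 23757 = 4*I*sqrt(17) - 23757 = -23757 + 4*I*sqrt(17)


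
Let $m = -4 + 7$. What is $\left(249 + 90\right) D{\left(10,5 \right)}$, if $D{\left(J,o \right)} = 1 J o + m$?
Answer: $17967$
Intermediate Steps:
$m = 3$
$D{\left(J,o \right)} = 3 + J o$ ($D{\left(J,o \right)} = 1 J o + 3 = J o + 3 = 3 + J o$)
$\left(249 + 90\right) D{\left(10,5 \right)} = \left(249 + 90\right) \left(3 + 10 \cdot 5\right) = 339 \left(3 + 50\right) = 339 \cdot 53 = 17967$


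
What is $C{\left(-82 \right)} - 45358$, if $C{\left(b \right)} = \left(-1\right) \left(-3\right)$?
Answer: $-45355$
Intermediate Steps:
$C{\left(b \right)} = 3$
$C{\left(-82 \right)} - 45358 = 3 - 45358 = -45355$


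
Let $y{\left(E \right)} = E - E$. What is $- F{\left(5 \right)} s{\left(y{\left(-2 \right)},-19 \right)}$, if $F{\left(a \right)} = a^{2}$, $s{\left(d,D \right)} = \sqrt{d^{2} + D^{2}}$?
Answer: $-475$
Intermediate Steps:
$y{\left(E \right)} = 0$
$s{\left(d,D \right)} = \sqrt{D^{2} + d^{2}}$
$- F{\left(5 \right)} s{\left(y{\left(-2 \right)},-19 \right)} = - 5^{2} \sqrt{\left(-19\right)^{2} + 0^{2}} = - 25 \sqrt{361 + 0} = - 25 \sqrt{361} = - 25 \cdot 19 = \left(-1\right) 475 = -475$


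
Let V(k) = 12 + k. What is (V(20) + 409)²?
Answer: 194481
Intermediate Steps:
(V(20) + 409)² = ((12 + 20) + 409)² = (32 + 409)² = 441² = 194481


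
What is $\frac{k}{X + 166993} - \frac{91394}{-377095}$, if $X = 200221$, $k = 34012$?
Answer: $\frac{23193455728}{69237281665} \approx 0.33499$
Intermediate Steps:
$\frac{k}{X + 166993} - \frac{91394}{-377095} = \frac{34012}{200221 + 166993} - \frac{91394}{-377095} = \frac{34012}{367214} - - \frac{91394}{377095} = 34012 \cdot \frac{1}{367214} + \frac{91394}{377095} = \frac{17006}{183607} + \frac{91394}{377095} = \frac{23193455728}{69237281665}$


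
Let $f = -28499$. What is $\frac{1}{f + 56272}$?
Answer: $\frac{1}{27773} \approx 3.6006 \cdot 10^{-5}$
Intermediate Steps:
$\frac{1}{f + 56272} = \frac{1}{-28499 + 56272} = \frac{1}{27773}$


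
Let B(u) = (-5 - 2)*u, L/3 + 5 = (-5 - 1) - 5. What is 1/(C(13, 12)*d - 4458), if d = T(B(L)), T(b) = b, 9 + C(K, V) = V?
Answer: -1/3450 ≈ -0.00028986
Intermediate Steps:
L = -48 (L = -15 + 3*((-5 - 1) - 5) = -15 + 3*(-6 - 5) = -15 + 3*(-11) = -15 - 33 = -48)
B(u) = -7*u
C(K, V) = -9 + V
d = 336 (d = -7*(-48) = 336)
1/(C(13, 12)*d - 4458) = 1/((-9 + 12)*336 - 4458) = 1/(3*336 - 4458) = 1/(1008 - 4458) = 1/(-3450) = -1/3450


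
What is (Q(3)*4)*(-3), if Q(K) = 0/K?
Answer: 0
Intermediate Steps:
Q(K) = 0
(Q(3)*4)*(-3) = (0*4)*(-3) = 0*(-3) = 0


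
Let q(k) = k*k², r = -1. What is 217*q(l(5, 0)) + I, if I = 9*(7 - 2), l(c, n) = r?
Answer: -172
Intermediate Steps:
l(c, n) = -1
I = 45 (I = 9*5 = 45)
q(k) = k³
217*q(l(5, 0)) + I = 217*(-1)³ + 45 = 217*(-1) + 45 = -217 + 45 = -172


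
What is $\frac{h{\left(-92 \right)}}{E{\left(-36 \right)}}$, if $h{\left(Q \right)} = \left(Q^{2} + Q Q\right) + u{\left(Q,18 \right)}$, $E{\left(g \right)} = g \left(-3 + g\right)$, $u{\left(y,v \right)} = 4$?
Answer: $\frac{1411}{117} \approx 12.06$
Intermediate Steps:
$h{\left(Q \right)} = 4 + 2 Q^{2}$ ($h{\left(Q \right)} = \left(Q^{2} + Q Q\right) + 4 = \left(Q^{2} + Q^{2}\right) + 4 = 2 Q^{2} + 4 = 4 + 2 Q^{2}$)
$\frac{h{\left(-92 \right)}}{E{\left(-36 \right)}} = \frac{4 + 2 \left(-92\right)^{2}}{\left(-36\right) \left(-3 - 36\right)} = \frac{4 + 2 \cdot 8464}{\left(-36\right) \left(-39\right)} = \frac{4 + 16928}{1404} = 16932 \cdot \frac{1}{1404} = \frac{1411}{117}$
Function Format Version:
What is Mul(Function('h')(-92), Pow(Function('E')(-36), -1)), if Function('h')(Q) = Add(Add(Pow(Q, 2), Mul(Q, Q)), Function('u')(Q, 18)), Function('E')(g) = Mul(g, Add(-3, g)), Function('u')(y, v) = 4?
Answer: Rational(1411, 117) ≈ 12.060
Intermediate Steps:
Function('h')(Q) = Add(4, Mul(2, Pow(Q, 2))) (Function('h')(Q) = Add(Add(Pow(Q, 2), Mul(Q, Q)), 4) = Add(Add(Pow(Q, 2), Pow(Q, 2)), 4) = Add(Mul(2, Pow(Q, 2)), 4) = Add(4, Mul(2, Pow(Q, 2))))
Mul(Function('h')(-92), Pow(Function('E')(-36), -1)) = Mul(Add(4, Mul(2, Pow(-92, 2))), Pow(Mul(-36, Add(-3, -36)), -1)) = Mul(Add(4, Mul(2, 8464)), Pow(Mul(-36, -39), -1)) = Mul(Add(4, 16928), Pow(1404, -1)) = Mul(16932, Rational(1, 1404)) = Rational(1411, 117)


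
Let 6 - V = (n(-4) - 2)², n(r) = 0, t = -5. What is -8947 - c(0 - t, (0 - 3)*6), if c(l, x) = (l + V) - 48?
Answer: -8906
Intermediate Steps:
V = 2 (V = 6 - (0 - 2)² = 6 - 1*(-2)² = 6 - 1*4 = 6 - 4 = 2)
c(l, x) = -46 + l (c(l, x) = (l + 2) - 48 = (2 + l) - 48 = -46 + l)
-8947 - c(0 - t, (0 - 3)*6) = -8947 - (-46 + (0 - 1*(-5))) = -8947 - (-46 + (0 + 5)) = -8947 - (-46 + 5) = -8947 - 1*(-41) = -8947 + 41 = -8906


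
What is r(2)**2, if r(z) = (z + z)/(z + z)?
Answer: 1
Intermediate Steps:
r(z) = 1 (r(z) = (2*z)/((2*z)) = (2*z)*(1/(2*z)) = 1)
r(2)**2 = 1**2 = 1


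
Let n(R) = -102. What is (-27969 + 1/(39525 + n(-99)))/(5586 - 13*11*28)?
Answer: -551310943/31183593 ≈ -17.680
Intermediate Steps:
(-27969 + 1/(39525 + n(-99)))/(5586 - 13*11*28) = (-27969 + 1/(39525 - 102))/(5586 - 13*11*28) = (-27969 + 1/39423)/(5586 - 143*28) = (-27969 + 1/39423)/(5586 - 4004) = -1102621886/39423/1582 = -1102621886/39423*1/1582 = -551310943/31183593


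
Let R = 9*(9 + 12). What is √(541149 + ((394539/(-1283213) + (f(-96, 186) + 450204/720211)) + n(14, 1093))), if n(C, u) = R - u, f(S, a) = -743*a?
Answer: 2*√85848790219089485809245087623/924184117943 ≈ 634.07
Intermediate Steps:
R = 189 (R = 9*21 = 189)
n(C, u) = 189 - u
√(541149 + ((394539/(-1283213) + (f(-96, 186) + 450204/720211)) + n(14, 1093))) = √(541149 + ((394539/(-1283213) + (-743*186 + 450204/720211)) + (189 - 1*1093))) = √(541149 + ((394539*(-1/1283213) + (-138198 + 450204*(1/720211))) + (189 - 1093))) = √(541149 + ((-394539/1283213 + (-138198 + 450204/720211)) - 904)) = √(541149 + ((-394539/1283213 - 99531269574/720211) - 904)) = √(541149 + (-127720103175188991/924184117943 - 904)) = √(541149 - 128555565617809463/924184117943) = √(371565745622927044/924184117943) = 2*√85848790219089485809245087623/924184117943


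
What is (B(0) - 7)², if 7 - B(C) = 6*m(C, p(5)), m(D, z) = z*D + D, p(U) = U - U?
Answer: 0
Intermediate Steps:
p(U) = 0
m(D, z) = D + D*z (m(D, z) = D*z + D = D + D*z)
B(C) = 7 - 6*C (B(C) = 7 - 6*C*(1 + 0) = 7 - 6*C*1 = 7 - 6*C)
(B(0) - 7)² = ((7 - 6*0) - 7)² = ((7 + 0) - 7)² = (7 - 7)² = 0² = 0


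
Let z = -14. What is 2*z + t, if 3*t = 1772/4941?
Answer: -413272/14823 ≈ -27.880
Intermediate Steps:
t = 1772/14823 (t = (1772/4941)/3 = (1772*(1/4941))/3 = (⅓)*(1772/4941) = 1772/14823 ≈ 0.11954)
2*z + t = 2*(-14) + 1772/14823 = -28 + 1772/14823 = -413272/14823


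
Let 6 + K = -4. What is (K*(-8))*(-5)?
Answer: -400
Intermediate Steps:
K = -10 (K = -6 - 4 = -10)
(K*(-8))*(-5) = -10*(-8)*(-5) = 80*(-5) = -400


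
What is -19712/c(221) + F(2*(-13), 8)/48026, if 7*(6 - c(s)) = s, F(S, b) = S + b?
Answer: 3313408181/4298327 ≈ 770.86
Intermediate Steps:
c(s) = 6 - s/7
-19712/c(221) + F(2*(-13), 8)/48026 = -19712/(6 - ⅐*221) + (2*(-13) + 8)/48026 = -19712/(6 - 221/7) + (-26 + 8)*(1/48026) = -19712/(-179/7) - 18*1/48026 = -19712*(-7/179) - 9/24013 = 137984/179 - 9/24013 = 3313408181/4298327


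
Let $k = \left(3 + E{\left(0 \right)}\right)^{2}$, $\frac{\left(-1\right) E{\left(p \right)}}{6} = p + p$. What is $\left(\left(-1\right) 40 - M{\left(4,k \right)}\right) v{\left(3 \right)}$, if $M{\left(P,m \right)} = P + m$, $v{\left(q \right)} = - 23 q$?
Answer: $3657$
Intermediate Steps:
$E{\left(p \right)} = - 12 p$ ($E{\left(p \right)} = - 6 \left(p + p\right) = - 6 \cdot 2 p = - 12 p$)
$k = 9$ ($k = \left(3 - 0\right)^{2} = \left(3 + 0\right)^{2} = 3^{2} = 9$)
$\left(\left(-1\right) 40 - M{\left(4,k \right)}\right) v{\left(3 \right)} = \left(\left(-1\right) 40 - \left(4 + 9\right)\right) \left(\left(-23\right) 3\right) = \left(-40 - 13\right) \left(-69\right) = \left(-53\right) \left(-69\right) = 3657$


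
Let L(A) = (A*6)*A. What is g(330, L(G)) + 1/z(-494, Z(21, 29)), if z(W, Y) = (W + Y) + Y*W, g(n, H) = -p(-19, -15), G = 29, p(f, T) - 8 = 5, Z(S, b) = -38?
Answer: -237119/18240 ≈ -13.000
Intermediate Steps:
p(f, T) = 13 (p(f, T) = 8 + 5 = 13)
L(A) = 6*A² (L(A) = (6*A)*A = 6*A²)
g(n, H) = -13 (g(n, H) = -1*13 = -13)
z(W, Y) = W + Y + W*Y (z(W, Y) = (W + Y) + W*Y = W + Y + W*Y)
g(330, L(G)) + 1/z(-494, Z(21, 29)) = -13 + 1/(-494 - 38 - 494*(-38)) = -13 + 1/(-494 - 38 + 18772) = -13 + 1/18240 = -237119/18240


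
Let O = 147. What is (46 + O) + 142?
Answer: 335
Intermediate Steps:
(46 + O) + 142 = (46 + 147) + 142 = 193 + 142 = 335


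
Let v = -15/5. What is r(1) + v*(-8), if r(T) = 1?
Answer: 25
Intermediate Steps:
v = -3 (v = -15*1/5 = -3)
r(1) + v*(-8) = 1 - 3*(-8) = 1 + 24 = 25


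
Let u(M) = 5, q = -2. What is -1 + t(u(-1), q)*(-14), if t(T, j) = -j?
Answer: -29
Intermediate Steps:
-1 + t(u(-1), q)*(-14) = -1 - 1*(-2)*(-14) = -1 + 2*(-14) = -1 - 28 = -29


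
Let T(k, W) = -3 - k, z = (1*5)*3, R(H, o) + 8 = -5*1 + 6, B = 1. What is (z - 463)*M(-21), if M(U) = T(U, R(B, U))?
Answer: -8064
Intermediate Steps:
R(H, o) = -7 (R(H, o) = -8 + (-5*1 + 6) = -8 + (-5 + 6) = -8 + 1 = -7)
z = 15 (z = 5*3 = 15)
M(U) = -3 - U
(z - 463)*M(-21) = (15 - 463)*(-3 - 1*(-21)) = -448*(-3 + 21) = -448*18 = -8064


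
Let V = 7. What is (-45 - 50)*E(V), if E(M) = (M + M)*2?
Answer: -2660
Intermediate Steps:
E(M) = 4*M (E(M) = (2*M)*2 = 4*M)
(-45 - 50)*E(V) = (-45 - 50)*(4*7) = -95*28 = -2660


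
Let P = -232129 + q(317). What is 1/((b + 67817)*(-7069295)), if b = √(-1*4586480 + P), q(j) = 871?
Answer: I/(7069295*(√4817738 - 67817*I)) ≈ -2.0837e-12 + 6.7439e-14*I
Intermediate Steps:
P = -231258 (P = -232129 + 871 = -231258)
b = I*√4817738 (b = √(-1*4586480 - 231258) = √(-4586480 - 231258) = √(-4817738) = I*√4817738 ≈ 2194.9*I)
1/((b + 67817)*(-7069295)) = 1/((I*√4817738 + 67817)*(-7069295)) = -1/7069295/(67817 + I*√4817738) = -1/(7069295*(67817 + I*√4817738))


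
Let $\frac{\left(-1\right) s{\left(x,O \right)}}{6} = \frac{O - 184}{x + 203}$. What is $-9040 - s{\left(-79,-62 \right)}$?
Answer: $- \frac{280609}{31} \approx -9051.9$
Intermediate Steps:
$s{\left(x,O \right)} = - \frac{6 \left(-184 + O\right)}{203 + x}$ ($s{\left(x,O \right)} = - 6 \frac{O - 184}{x + 203} = - 6 \frac{-184 + O}{203 + x} = - \frac{6 \left(-184 + O\right)}{203 + x}$)
$-9040 - s{\left(-79,-62 \right)} = -9040 - \frac{6 \left(184 - -62\right)}{203 - 79} = -9040 - \frac{6 \left(184 + 62\right)}{124} = -9040 - 6 \cdot \frac{1}{124} \cdot 246 = -9040 - \frac{369}{31} = - \frac{280609}{31}$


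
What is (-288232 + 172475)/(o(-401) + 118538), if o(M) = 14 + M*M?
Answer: -115757/279353 ≈ -0.41438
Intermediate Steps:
o(M) = 14 + M²
(-288232 + 172475)/(o(-401) + 118538) = (-288232 + 172475)/((14 + (-401)²) + 118538) = -115757/((14 + 160801) + 118538) = -115757/(160815 + 118538) = -115757/279353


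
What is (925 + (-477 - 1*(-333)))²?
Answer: 609961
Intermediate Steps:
(925 + (-477 - 1*(-333)))² = (925 + (-477 + 333))² = (925 - 144)² = 781² = 609961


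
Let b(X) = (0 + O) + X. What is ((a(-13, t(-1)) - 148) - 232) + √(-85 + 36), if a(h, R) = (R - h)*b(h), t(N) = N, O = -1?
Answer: -548 + 7*I ≈ -548.0 + 7.0*I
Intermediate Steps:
b(X) = -1 + X (b(X) = (0 - 1) + X = -1 + X)
a(h, R) = (-1 + h)*(R - h) (a(h, R) = (R - h)*(-1 + h) = (-1 + h)*(R - h))
((a(-13, t(-1)) - 148) - 232) + √(-85 + 36) = (((-1 - 13)*(-1 - 1*(-13)) - 148) - 232) + √(-85 + 36) = ((-14*(-1 + 13) - 148) - 232) + √(-49) = ((-14*12 - 148) - 232) + 7*I = ((-168 - 148) - 232) + 7*I = (-316 - 232) + 7*I = -548 + 7*I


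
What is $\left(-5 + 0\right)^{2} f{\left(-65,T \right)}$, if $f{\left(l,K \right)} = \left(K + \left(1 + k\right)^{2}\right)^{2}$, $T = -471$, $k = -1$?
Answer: $5546025$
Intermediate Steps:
$f{\left(l,K \right)} = K^{2}$ ($f{\left(l,K \right)} = \left(K + \left(1 - 1\right)^{2}\right)^{2} = \left(K + 0^{2}\right)^{2} = \left(K + 0\right)^{2} = K^{2}$)
$\left(-5 + 0\right)^{2} f{\left(-65,T \right)} = \left(-5 + 0\right)^{2} \left(-471\right)^{2} = \left(-5\right)^{2} \cdot 221841 = 25 \cdot 221841 = 5546025$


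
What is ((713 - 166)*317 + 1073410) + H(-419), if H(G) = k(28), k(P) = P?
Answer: 1246837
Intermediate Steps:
H(G) = 28
((713 - 166)*317 + 1073410) + H(-419) = ((713 - 166)*317 + 1073410) + 28 = (547*317 + 1073410) + 28 = (173399 + 1073410) + 28 = 1246809 + 28 = 1246837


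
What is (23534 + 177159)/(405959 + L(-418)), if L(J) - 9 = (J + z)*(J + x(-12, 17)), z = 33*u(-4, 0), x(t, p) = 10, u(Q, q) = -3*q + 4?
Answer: 200693/522656 ≈ 0.38399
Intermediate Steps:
u(Q, q) = 4 - 3*q
z = 132 (z = 33*(4 - 3*0) = 33*(4 + 0) = 33*4 = 132)
L(J) = 9 + (10 + J)*(132 + J) (L(J) = 9 + (J + 132)*(J + 10) = 9 + (132 + J)*(10 + J) = 9 + (10 + J)*(132 + J))
(23534 + 177159)/(405959 + L(-418)) = (23534 + 177159)/(405959 + (1329 + (-418)**2 + 142*(-418))) = 200693/(405959 + (1329 + 174724 - 59356)) = 200693/(405959 + 116697) = 200693/522656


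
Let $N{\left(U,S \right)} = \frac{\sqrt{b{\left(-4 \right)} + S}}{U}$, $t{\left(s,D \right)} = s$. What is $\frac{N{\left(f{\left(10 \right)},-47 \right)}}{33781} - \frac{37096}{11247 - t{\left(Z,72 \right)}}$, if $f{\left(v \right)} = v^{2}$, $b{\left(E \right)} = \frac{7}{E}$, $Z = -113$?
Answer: $- \frac{4637}{1420} + \frac{i \sqrt{195}}{6756200} \approx -3.2655 + 2.0669 \cdot 10^{-6} i$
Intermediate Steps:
$N{\left(U,S \right)} = \frac{\sqrt{- \frac{7}{4} + S}}{U}$ ($N{\left(U,S \right)} = \frac{\sqrt{\frac{7}{-4} + S}}{U} = \frac{\sqrt{7 \left(- \frac{1}{4}\right) + S}}{U} = \frac{\sqrt{- \frac{7}{4} + S}}{U}$)
$\frac{N{\left(f{\left(10 \right)},-47 \right)}}{33781} - \frac{37096}{11247 - t{\left(Z,72 \right)}} = \frac{\frac{1}{2} \frac{1}{10^{2}} \sqrt{-7 + 4 \left(-47\right)}}{33781} - \frac{37096}{11247 - -113} = \frac{\sqrt{-7 - 188}}{2 \cdot 100} \cdot \frac{1}{33781} - \frac{37096}{11247 + 113} = \frac{1}{2} \cdot \frac{1}{100} \sqrt{-195} \cdot \frac{1}{33781} - \frac{37096}{11360} = \frac{1}{2} \cdot \frac{1}{100} i \sqrt{195} \cdot \frac{1}{33781} - \frac{4637}{1420} = \frac{i \sqrt{195}}{200} \cdot \frac{1}{33781} - \frac{4637}{1420} = \frac{i \sqrt{195}}{6756200} - \frac{4637}{1420} = - \frac{4637}{1420} + \frac{i \sqrt{195}}{6756200}$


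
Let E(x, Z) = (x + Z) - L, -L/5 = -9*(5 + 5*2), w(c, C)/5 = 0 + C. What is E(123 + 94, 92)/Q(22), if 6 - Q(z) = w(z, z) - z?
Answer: 183/41 ≈ 4.4634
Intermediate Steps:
w(c, C) = 5*C (w(c, C) = 5*(0 + C) = 5*C)
L = 675 (L = -(-45)*(5 + 5*2) = -(-45)*(5 + 10) = -(-45)*15 = -5*(-135) = 675)
E(x, Z) = -675 + Z + x (E(x, Z) = (x + Z) - 1*675 = (Z + x) - 675 = -675 + Z + x)
Q(z) = 6 - 4*z (Q(z) = 6 - (5*z - z) = 6 - 4*z)
E(123 + 94, 92)/Q(22) = (-675 + 92 + (123 + 94))/(6 - 4*22) = (-675 + 92 + 217)/(6 - 88) = -366/(-82) = -366*(-1/82) = 183/41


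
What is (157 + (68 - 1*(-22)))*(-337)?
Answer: -83239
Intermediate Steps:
(157 + (68 - 1*(-22)))*(-337) = (157 + (68 + 22))*(-337) = (157 + 90)*(-337) = 247*(-337) = -83239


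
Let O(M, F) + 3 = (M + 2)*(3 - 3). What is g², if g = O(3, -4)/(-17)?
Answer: 9/289 ≈ 0.031142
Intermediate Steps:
O(M, F) = -3 (O(M, F) = -3 + (M + 2)*(3 - 3) = -3 + (2 + M)*0 = -3 + 0 = -3)
g = 3/17 (g = -3/(-17) = -3*(-1/17) = 3/17 ≈ 0.17647)
g² = (3/17)² = 9/289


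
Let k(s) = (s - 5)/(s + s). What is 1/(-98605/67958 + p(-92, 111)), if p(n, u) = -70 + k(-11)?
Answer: -6178/436931 ≈ -0.014140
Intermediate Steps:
k(s) = (-5 + s)/(2*s) (k(s) = (-5 + s)/((2*s)) = (-5 + s)*(1/(2*s)) = (-5 + s)/(2*s))
p(n, u) = -762/11 (p(n, u) = -70 + (½)*(-5 - 11)/(-11) = -70 + (½)*(-1/11)*(-16) = -70 + 8/11 = -762/11)
1/(-98605/67958 + p(-92, 111)) = 1/(-98605/67958 - 762/11) = 1/(-436931/6178) = -6178/436931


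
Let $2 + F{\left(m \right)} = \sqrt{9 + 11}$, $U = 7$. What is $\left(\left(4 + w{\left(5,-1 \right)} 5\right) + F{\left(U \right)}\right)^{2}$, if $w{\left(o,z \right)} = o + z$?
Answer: $504 + 88 \sqrt{5} \approx 700.77$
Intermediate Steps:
$F{\left(m \right)} = -2 + 2 \sqrt{5}$ ($F{\left(m \right)} = -2 + \sqrt{9 + 11} = -2 + \sqrt{20} = -2 + 2 \sqrt{5}$)
$\left(\left(4 + w{\left(5,-1 \right)} 5\right) + F{\left(U \right)}\right)^{2} = \left(\left(4 + \left(5 - 1\right) 5\right) - \left(2 - 2 \sqrt{5}\right)\right)^{2} = \left(\left(4 + 4 \cdot 5\right) - \left(2 - 2 \sqrt{5}\right)\right)^{2} = \left(\left(4 + 20\right) - \left(2 - 2 \sqrt{5}\right)\right)^{2} = \left(24 - \left(2 - 2 \sqrt{5}\right)\right)^{2} = \left(22 + 2 \sqrt{5}\right)^{2}$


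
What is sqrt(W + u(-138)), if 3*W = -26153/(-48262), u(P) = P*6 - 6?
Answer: I*sqrt(17479343565606)/144786 ≈ 28.876*I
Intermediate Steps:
u(P) = -6 + 6*P (u(P) = 6*P - 6 = -6 + 6*P)
W = 26153/144786 (W = (-26153/(-48262))/3 = (-26153*(-1/48262))/3 = (1/3)*(26153/48262) = 26153/144786 ≈ 0.18063)
sqrt(W + u(-138)) = sqrt(26153/144786 + (-6 + 6*(-138))) = sqrt(26153/144786 + (-6 - 828)) = sqrt(26153/144786 - 834) = sqrt(-120725371/144786) = I*sqrt(17479343565606)/144786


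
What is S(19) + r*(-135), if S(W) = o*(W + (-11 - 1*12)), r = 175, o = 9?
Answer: -23661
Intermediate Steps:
S(W) = -207 + 9*W (S(W) = 9*(W + (-11 - 1*12)) = 9*(W + (-11 - 12)) = 9*(W - 23) = 9*(-23 + W) = -207 + 9*W)
S(19) + r*(-135) = (-207 + 9*19) + 175*(-135) = (-207 + 171) - 23625 = -36 - 23625 = -23661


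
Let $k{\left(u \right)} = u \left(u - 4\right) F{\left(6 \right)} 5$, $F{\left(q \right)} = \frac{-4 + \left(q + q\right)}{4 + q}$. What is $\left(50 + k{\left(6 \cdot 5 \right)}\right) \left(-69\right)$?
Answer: $-218730$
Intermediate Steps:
$F{\left(q \right)} = \frac{-4 + 2 q}{4 + q}$
$k{\left(u \right)} = 4 u \left(-4 + u\right)$ ($k{\left(u \right)} = u \left(u - 4\right) \frac{2 \left(-2 + 6\right)}{4 + 6} \cdot 5 = u \left(-4 + u\right) 2 \cdot \frac{1}{10} \cdot 4 \cdot 5 = u \left(-4 + u\right) \frac{4}{5} \cdot 5 = \frac{4 u \left(-4 + u\right)}{5} \cdot 5 = 4 u \left(-4 + u\right)$)
$\left(50 + k{\left(6 \cdot 5 \right)}\right) \left(-69\right) = \left(50 + 4 \cdot 6 \cdot 5 \left(-4 + 6 \cdot 5\right)\right) \left(-69\right) = \left(50 + 4 \cdot 30 \left(-4 + 30\right)\right) \left(-69\right) = \left(50 + 4 \cdot 30 \cdot 26\right) \left(-69\right) = \left(50 + 3120\right) \left(-69\right) = 3170 \left(-69\right) = -218730$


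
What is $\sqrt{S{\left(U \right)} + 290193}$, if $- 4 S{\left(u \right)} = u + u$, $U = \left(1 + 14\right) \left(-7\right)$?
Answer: $\frac{3 \sqrt{128998}}{2} \approx 538.74$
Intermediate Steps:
$U = -105$ ($U = 15 \left(-7\right) = -105$)
$S{\left(u \right)} = - \frac{u}{2}$ ($S{\left(u \right)} = - \frac{u + u}{4} = - \frac{2 u}{4} = - \frac{u}{2}$)
$\sqrt{S{\left(U \right)} + 290193} = \sqrt{\left(- \frac{1}{2}\right) \left(-105\right) + 290193} = \sqrt{\frac{105}{2} + 290193} = \sqrt{\frac{580491}{2}} = \frac{3 \sqrt{128998}}{2}$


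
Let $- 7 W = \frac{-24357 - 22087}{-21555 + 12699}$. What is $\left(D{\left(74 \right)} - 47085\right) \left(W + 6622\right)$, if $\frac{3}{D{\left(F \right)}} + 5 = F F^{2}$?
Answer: $- \frac{326314836456466790}{1046680677} \approx -3.1176 \cdot 10^{8}$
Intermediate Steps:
$D{\left(F \right)} = \frac{3}{-5 + F^{3}}$ ($D{\left(F \right)} = \frac{3}{-5 + F F^{2}} = \frac{3}{-5 + F^{3}}$)
$W = - \frac{11611}{15498}$ ($W = - \frac{\left(-24357 - 22087\right) \frac{1}{-21555 + 12699}}{7} = - \frac{\left(-46444\right) \frac{1}{-8856}}{7} = - \frac{\left(-46444\right) \left(- \frac{1}{8856}\right)}{7} = \left(- \frac{1}{7}\right) \frac{11611}{2214} = - \frac{11611}{15498} \approx -0.74919$)
$\left(D{\left(74 \right)} - 47085\right) \left(W + 6622\right) = \left(\frac{3}{-5 + 74^{3}} - 47085\right) \left(- \frac{11611}{15498} + 6622\right) = \left(\frac{3}{-5 + 405224} - 47085\right) \frac{102616145}{15498} = \left(\frac{3}{405219} - 47085\right) \frac{102616145}{15498} = \left(3 \cdot \frac{1}{405219} - 47085\right) \frac{102616145}{15498} = \left(\frac{1}{135073} - 47085\right) \frac{102616145}{15498} = \left(- \frac{6359912204}{135073}\right) \frac{102616145}{15498} = - \frac{326314836456466790}{1046680677}$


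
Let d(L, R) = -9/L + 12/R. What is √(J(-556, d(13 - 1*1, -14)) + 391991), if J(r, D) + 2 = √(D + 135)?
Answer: √(76829844 + 42*√2905)/14 ≈ 626.10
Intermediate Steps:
J(r, D) = -2 + √(135 + D) (J(r, D) = -2 + √(D + 135) = -2 + √(135 + D))
√(J(-556, d(13 - 1*1, -14)) + 391991) = √((-2 + √(135 + (-9/(13 - 1*1) + 12/(-14)))) + 391991) = √((-2 + √(135 + (-9/(13 - 1) + 12*(-1/14)))) + 391991) = √((-2 + √(135 + (-9/12 - 6/7))) + 391991) = √((-2 + √(135 + (-9*1/12 - 6/7))) + 391991) = √((-2 + √(135 + (-¾ - 6/7))) + 391991) = √((-2 + √(135 - 45/28)) + 391991) = √((-2 + √(3735/28)) + 391991) = √((-2 + 3*√2905/14) + 391991) = √(391989 + 3*√2905/14)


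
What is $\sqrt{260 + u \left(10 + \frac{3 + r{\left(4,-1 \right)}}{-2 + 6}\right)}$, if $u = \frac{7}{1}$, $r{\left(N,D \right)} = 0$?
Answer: $\frac{3 \sqrt{149}}{2} \approx 18.31$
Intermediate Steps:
$u = 7$ ($u = 7 \cdot 1 = 7$)
$\sqrt{260 + u \left(10 + \frac{3 + r{\left(4,-1 \right)}}{-2 + 6}\right)} = \sqrt{260 + 7 \left(10 + \frac{3 + 0}{-2 + 6}\right)} = \sqrt{260 + 7 \left(10 + \frac{3}{4}\right)} = \sqrt{260 + 7 \cdot \frac{43}{4}} = \sqrt{260 + \frac{301}{4}} = \sqrt{\frac{1341}{4}} = \frac{3 \sqrt{149}}{2}$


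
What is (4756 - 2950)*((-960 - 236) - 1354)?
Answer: -4605300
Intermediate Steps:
(4756 - 2950)*((-960 - 236) - 1354) = 1806*(-1196 - 1354) = 1806*(-2550) = -4605300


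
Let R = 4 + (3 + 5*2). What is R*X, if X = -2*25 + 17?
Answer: -561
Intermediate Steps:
R = 17 (R = 4 + (3 + 10) = 4 + 13 = 17)
X = -33 (X = -50 + 17 = -33)
R*X = 17*(-33) = -561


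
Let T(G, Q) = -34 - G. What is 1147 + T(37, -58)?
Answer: 1076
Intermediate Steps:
1147 + T(37, -58) = 1147 + (-34 - 1*37) = 1147 + (-34 - 37) = 1147 - 71 = 1076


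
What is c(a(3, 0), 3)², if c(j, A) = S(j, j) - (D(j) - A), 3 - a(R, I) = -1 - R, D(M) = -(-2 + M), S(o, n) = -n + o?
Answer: 64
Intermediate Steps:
S(o, n) = o - n
D(M) = 2 - M
a(R, I) = 4 + R (a(R, I) = 3 - (-1 - R) = 3 + (1 + R) = 4 + R)
c(j, A) = -2 + A + j (c(j, A) = (j - j) - ((2 - j) - A) = 0 - (2 - A - j) = 0 + (-2 + A + j) = -2 + A + j)
c(a(3, 0), 3)² = (-2 + 3 + (4 + 3))² = (-2 + 3 + 7)² = 8² = 64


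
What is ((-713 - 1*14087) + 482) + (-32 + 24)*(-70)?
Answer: -13758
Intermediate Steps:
((-713 - 1*14087) + 482) + (-32 + 24)*(-70) = ((-713 - 14087) + 482) - 8*(-70) = (-14800 + 482) + 560 = -14318 + 560 = -13758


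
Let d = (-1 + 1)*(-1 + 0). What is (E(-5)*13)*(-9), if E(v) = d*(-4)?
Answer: 0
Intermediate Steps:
d = 0 (d = 0*(-1) = 0)
E(v) = 0 (E(v) = 0*(-4) = 0)
(E(-5)*13)*(-9) = (0*13)*(-9) = 0*(-9) = 0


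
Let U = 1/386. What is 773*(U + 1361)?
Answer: 406093231/386 ≈ 1.0521e+6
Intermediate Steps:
U = 1/386 ≈ 0.0025907
773*(U + 1361) = 773*(1/386 + 1361) = 773*(525347/386) = 406093231/386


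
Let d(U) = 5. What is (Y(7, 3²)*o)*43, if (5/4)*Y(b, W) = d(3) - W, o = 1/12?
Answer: -172/15 ≈ -11.467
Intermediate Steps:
o = 1/12 ≈ 0.083333
Y(b, W) = 4 - 4*W/5 (Y(b, W) = 4*(5 - W)/5 = 4 - 4*W/5)
(Y(7, 3²)*o)*43 = ((4 - ⅘*3²)*(1/12))*43 = ((4 - ⅘*9)*(1/12))*43 = ((4 - 36/5)*(1/12))*43 = -16/5*1/12*43 = -4/15*43 = -172/15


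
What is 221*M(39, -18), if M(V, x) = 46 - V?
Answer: 1547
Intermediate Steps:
221*M(39, -18) = 221*(46 - 1*39) = 221*(46 - 39) = 221*7 = 1547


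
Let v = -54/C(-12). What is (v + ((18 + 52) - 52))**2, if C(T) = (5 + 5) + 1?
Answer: 20736/121 ≈ 171.37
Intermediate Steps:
C(T) = 11 (C(T) = 10 + 1 = 11)
v = -54/11 ≈ -4.9091
(v + ((18 + 52) - 52))**2 = (-54/11 + ((18 + 52) - 52))**2 = (-54/11 + (70 - 52))**2 = (-54/11 + 18)**2 = (144/11)**2 = 20736/121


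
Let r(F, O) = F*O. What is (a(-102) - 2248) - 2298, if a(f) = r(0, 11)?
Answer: -4546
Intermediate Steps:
a(f) = 0 (a(f) = 0*11 = 0)
(a(-102) - 2248) - 2298 = (0 - 2248) - 2298 = -2248 - 2298 = -4546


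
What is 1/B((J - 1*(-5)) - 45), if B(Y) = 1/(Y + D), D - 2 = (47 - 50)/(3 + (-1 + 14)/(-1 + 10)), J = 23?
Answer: -627/40 ≈ -15.675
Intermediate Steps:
D = 53/40 (D = 2 + (47 - 50)/(3 + (-1 + 14)/(-1 + 10)) = 2 - 3/(3 + 13/9) = 2 - 3/40/9 = 2 - 3*9/40 = 2 - 27/40 = 53/40 ≈ 1.3250)
B(Y) = 1/(53/40 + Y) (B(Y) = 1/(Y + 53/40) = 1/(53/40 + Y))
1/B((J - 1*(-5)) - 45) = 1/(40/(53 + 40*((23 - 1*(-5)) - 45))) = 1/(40/(53 + 40*((23 + 5) - 45))) = 1/(40/(53 + 40*(28 - 45))) = 1/(40/(53 + 40*(-17))) = 1/(40/(53 - 680)) = 1/(40/(-627)) = 1/(40*(-1/627)) = 1/(-40/627) = -627/40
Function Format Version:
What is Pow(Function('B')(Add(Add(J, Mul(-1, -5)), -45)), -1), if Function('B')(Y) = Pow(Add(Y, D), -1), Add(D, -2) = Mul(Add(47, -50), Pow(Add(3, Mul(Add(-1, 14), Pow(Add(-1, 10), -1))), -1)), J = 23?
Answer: Rational(-627, 40) ≈ -15.675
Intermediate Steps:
D = Rational(53, 40) (D = Add(2, Mul(Add(47, -50), Pow(Add(3, Mul(Add(-1, 14), Pow(Add(-1, 10), -1))), -1))) = Add(2, Mul(-3, Pow(Add(3, Mul(13, Pow(9, -1))), -1))) = Add(2, Mul(-3, Pow(Add(3, Mul(13, Rational(1, 9))), -1))) = Add(2, Mul(-3, Pow(Add(3, Rational(13, 9)), -1))) = Add(2, Mul(-3, Pow(Rational(40, 9), -1))) = Add(2, Mul(-3, Rational(9, 40))) = Add(2, Rational(-27, 40)) = Rational(53, 40) ≈ 1.3250)
Function('B')(Y) = Pow(Add(Rational(53, 40), Y), -1) (Function('B')(Y) = Pow(Add(Y, Rational(53, 40)), -1) = Pow(Add(Rational(53, 40), Y), -1))
Pow(Function('B')(Add(Add(J, Mul(-1, -5)), -45)), -1) = Pow(Mul(40, Pow(Add(53, Mul(40, Add(Add(23, Mul(-1, -5)), -45))), -1)), -1) = Pow(Mul(40, Pow(Add(53, Mul(40, Add(Add(23, 5), -45))), -1)), -1) = Pow(Mul(40, Pow(Add(53, Mul(40, Add(28, -45))), -1)), -1) = Pow(Mul(40, Pow(Add(53, Mul(40, -17)), -1)), -1) = Pow(Mul(40, Pow(Add(53, -680), -1)), -1) = Pow(Mul(40, Pow(-627, -1)), -1) = Pow(Mul(40, Rational(-1, 627)), -1) = Pow(Rational(-40, 627), -1) = Rational(-627, 40)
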